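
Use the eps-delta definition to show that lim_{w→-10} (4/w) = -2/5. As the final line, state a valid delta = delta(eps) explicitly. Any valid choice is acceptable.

delta = min(5, (25/2)eps)

Let eps > 0. We seek delta > 0 such that 0 < |w + 10| < delta implies |4/w + 2/5| < eps.
|4/w + 2/5| = 4·|-10 − w|/(10·|w|) = 4|w + 10|/(10|w|).
Restrict delta ≤ 5. Then |w + 10| < 5 gives |w| > 5, so 10|w| > 50.
Then |4/w + 2/5| < 4|w + 10|/50, which is < eps when |w + 10| < (25/2)eps.
Take delta = min(5, (25/2)eps). Then 0 < |w + 10| < delta gives both |w + 10| < 5 and |w + 10| < (25/2)eps, so |4/w + 2/5| < eps.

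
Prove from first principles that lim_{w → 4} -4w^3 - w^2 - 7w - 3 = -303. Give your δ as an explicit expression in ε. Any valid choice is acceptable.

δ = min(1, ε/260)

Let ε > 0 be given. We want δ > 0 such that 0 < |w − 4| < δ implies |(-4w^3 - w^2 - 7w - 3) + 303| < ε.
(-4w^3 - w^2 - 7w - 3) + 303 = -4w^3 - w^2 - 7w + 300 = (w − 4)(-4w^2 - 17w - 75).
So |(-4w^3 - w^2 - 7w - 3) + 303| = |w − 4|·|-4w^2 - 17w - 75|.
Assume first that |w − 4| < 1, so |w| < 5. Then |-4w^2 - 17w - 75| ≤ 4·5^2 + 17·5 + 75 = 260.
Hence |(-4w^3 - w^2 - 7w - 3) + 303| ≤ 260|w − 4| < ε provided |w − 4| < ε/260.
Take δ = min(1, ε/260). Then 0 < |w − 4| < δ gives both |w − 4| < 1 and |w − 4| < ε/260, so |(-4w^3 - w^2 - 7w - 3) + 303| < ε.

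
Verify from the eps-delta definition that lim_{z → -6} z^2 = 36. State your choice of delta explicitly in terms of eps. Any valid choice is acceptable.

delta = min(2, eps/14)

Suppose eps > 0. We seek delta > 0 with 0 < |z + 6| < delta ⇒ |z^2 − 36| < eps.
Factor: z^2 − 36 = (z + 6)(z - 6), so |z^2 − 36| = |z + 6|·|z - 6|.
Impose delta ≤ 2 so that |z| < 8; then |z - 6| ≤ 14.
Hence |z^2 − 36| ≤ 14|z + 6|, which is < eps once |z + 6| < eps/14.
Take delta = min(2, eps/14). If 0 < |z + 6| < delta then both bounds hold and |z^2 − 36| ≤ 14|z + 6| < 14·(eps/14) = eps.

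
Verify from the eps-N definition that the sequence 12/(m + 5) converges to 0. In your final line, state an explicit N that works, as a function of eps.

N = 12/eps

Let eps > 0 be given. For m ≥ 1, |12/(m + 5) − 0| = 12/(m + 5) ≤ 12/m.
We need 12/m < eps, i.e. m > 12/eps.
Take N = 12/eps. If m > N then |12/(m + 5)| ≤ 12/m < eps.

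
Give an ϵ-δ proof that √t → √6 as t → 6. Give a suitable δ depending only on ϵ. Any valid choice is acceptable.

δ = min(6, √6·ϵ)

Fix ϵ > 0. We want δ > 0 such that 0 < |t − 6| < δ implies |√t − √6| < ϵ.
Multiplying by the conjugate, |√t − √6| = |t − 6|/(√t + √6).
Restrict δ ≤ 6 so that |t − 6| < 6 forces t > 0, and then √t + √6 > √6.
Hence |√t − √6| < |t − 6|/√6, which is < ϵ once |t − 6| < √6·ϵ.
Take δ = min(6, √6·ϵ). If 0 < |t − 6| < δ then t > 0 and |√t − √6| < |t − 6|/√6 < ϵ.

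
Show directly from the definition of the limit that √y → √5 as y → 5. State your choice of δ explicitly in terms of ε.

Suppose ε > 0. We want δ > 0 such that 0 < |y − 5| < δ implies |√y − √5| < ε.
Multiplying by the conjugate, |√y − √5| = |y − 5|/(√y + √5).
Restrict δ ≤ 5 so that |y − 5| < 5 forces y > 0, and then √y + √5 > √5.
Hence |√y − √5| < |y − 5|/√5, which is < ε once |y − 5| < √5·ε.
Take δ = min(5, √5·ε). If 0 < |y − 5| < δ then y > 0 and |√y − √5| < |y − 5|/√5 < ε.

δ = min(5, √5·ε)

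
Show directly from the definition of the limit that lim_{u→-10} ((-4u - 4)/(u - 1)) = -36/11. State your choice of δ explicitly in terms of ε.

Let ε > 0. We want δ > 0 with 0 < |u + 10| < δ ⇒ |(-4u - 4)/(u - 1) + 36/11| < ε.
Combining over a common denominator, (-4u - 4)/(u - 1) + 36/11 = [(-4u - 4)·(-11) − 36·(u - 1)] / [(-11)·(u - 1)] = 8(u + 10) / ((-11)(u - 1)).
So |(-4u - 4)/(u - 1) + 36/11| = 8|u + 10| / (11·|u − 1|).
Restrict δ ≤ 11/2. Then |u + 10| < 11/2 gives |u − 1| = |(u + 10) + (-11)| ≥ 11 − 11/2 = 11/2.
Hence |(-4u - 4)/(u - 1) + 36/11| < 8|u + 10|/(11·(11/2)) = (16/121)|u + 10|, which is < ε once |u + 10| < (121/16)ε.
Take δ = min(11/2, (121/16)ε). Then 0 < |u + 10| < δ forces both bounds, so |(-4u - 4)/(u - 1) + 36/11| < ε.

δ = min(11/2, (121/16)ε)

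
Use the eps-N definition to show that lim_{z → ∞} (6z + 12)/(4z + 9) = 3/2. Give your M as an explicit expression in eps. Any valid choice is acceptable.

M = (3/8)/eps

Let eps > 0. We seek M > 0 such that z > M implies |(6z + 12)/(4z + 9) − (3/2)| < eps.
(6z + 12)/(4z + 9) − (3/2) = (4(6z + 12) − 6(4z + 9)) / (4(4z + 9)) = -6/(4(4z + 9)).
For z > 0 we have 4z + 9 > 4z, so |(6z + 12)/(4z + 9) − (3/2)| = 6/(4(4z + 9)) < 6/(4·4z) = (3/8)/z.
Thus |(6z + 12)/(4z + 9) − (3/2)| < eps whenever z > (3/8)/eps.
Take M = (3/8)/eps. If z > M then |(6z + 12)/(4z + 9) − (3/2)| < (3/8)/z < eps.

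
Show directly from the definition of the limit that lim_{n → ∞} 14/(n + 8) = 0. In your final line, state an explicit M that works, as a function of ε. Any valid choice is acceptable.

Suppose ε > 0. For n ≥ 1, |14/(n + 8) − 0| = 14/(n + 8) ≤ 14/n.
We need 14/n < ε, i.e. n > 14/ε.
Take M = 14/ε. If n > M then |14/(n + 8)| ≤ 14/n < ε.

M = 14/ε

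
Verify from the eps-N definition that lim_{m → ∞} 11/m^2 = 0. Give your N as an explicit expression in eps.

N = (11/eps)^{1/2}

Let eps > 0 be given. For m ≥ 1, |11/m^2 − 0| = 11/m^2.
11/m^2 < eps ⇔ m^2 > 11/eps ⇔ m > (11/eps)^{1/2}.
Take N = (11/eps)^{1/2}. Then m > N implies 11/m^2 < eps.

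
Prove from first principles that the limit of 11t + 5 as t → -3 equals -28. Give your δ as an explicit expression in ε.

Let ε > 0. We need δ > 0 so that 0 < |t + 3| < δ implies |(11t + 5) + 28| < ε.
|(11t + 5) + 28| = |11t + 33| = 11|t + 3|.
Thus it suffices that |t + 3| < ε/11.
Take δ = ε/11. If 0 < |t + 3| < δ then |(11t + 5) + 28| = 11|t + 3| < 11·(ε/11) = ε.

δ = ε/11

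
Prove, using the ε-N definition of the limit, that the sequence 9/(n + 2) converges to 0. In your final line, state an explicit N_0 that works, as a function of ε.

Let ε > 0. For n ≥ 1, |9/(n + 2) − 0| = 9/(n + 2) ≤ 9/n.
We need 9/n < ε, i.e. n > 9/ε.
Take N_0 = 9/ε. If n > N_0 then |9/(n + 2)| ≤ 9/n < ε.

N_0 = 9/ε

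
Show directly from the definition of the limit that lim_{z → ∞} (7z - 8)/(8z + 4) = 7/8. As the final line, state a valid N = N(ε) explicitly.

Suppose ε > 0. We seek N > 0 such that z > N implies |(7z - 8)/(8z + 4) − (7/8)| < ε.
(7z - 8)/(8z + 4) − (7/8) = (8(7z - 8) − 7(8z + 4)) / (8(8z + 4)) = -92/(8(8z + 4)).
For z > 0 we have 8z + 4 > 8z, so |(7z - 8)/(8z + 4) − (7/8)| = 92/(8(8z + 4)) < 92/(8·8z) = (23/16)/z.
Thus |(7z - 8)/(8z + 4) − (7/8)| < ε whenever z > (23/16)/ε.
Take N = (23/16)/ε. If z > N then |(7z - 8)/(8z + 4) − (7/8)| < (23/16)/z < ε.

N = (23/16)/ε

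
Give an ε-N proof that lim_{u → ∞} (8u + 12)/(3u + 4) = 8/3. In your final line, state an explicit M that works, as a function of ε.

M = (4/9)/ε

Suppose ε > 0. We seek M > 0 such that u > M implies |(8u + 12)/(3u + 4) − (8/3)| < ε.
(8u + 12)/(3u + 4) − (8/3) = (3(8u + 12) − 8(3u + 4)) / (3(3u + 4)) = 4/(3(3u + 4)).
For u > 0 we have 3u + 4 > 3u, so |(8u + 12)/(3u + 4) − (8/3)| = 4/(3(3u + 4)) < 4/(3·3u) = (4/9)/u.
Thus |(8u + 12)/(3u + 4) − (8/3)| < ε whenever u > (4/9)/ε.
Take M = (4/9)/ε. If u > M then |(8u + 12)/(3u + 4) − (8/3)| < (4/9)/u < ε.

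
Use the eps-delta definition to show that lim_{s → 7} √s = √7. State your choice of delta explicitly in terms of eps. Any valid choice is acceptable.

Fix eps > 0. We want delta > 0 such that 0 < |s − 7| < delta implies |√s − √7| < eps.
Rationalise: √s − √7 = (s − 7)/(√s + √7), so |√s − √7| = |s − 7|/(√s + √7).
Restrict delta ≤ 7 so that |s − 7| < 7 forces s > 0, and then √s + √7 > √7.
Hence |√s − √7| < |s − 7|/√7, which is < eps once |s − 7| < √7·eps.
Take delta = min(7, √7·eps). If 0 < |s − 7| < delta then s > 0 and |√s − √7| < |s − 7|/√7 < eps.

delta = min(7, √7·eps)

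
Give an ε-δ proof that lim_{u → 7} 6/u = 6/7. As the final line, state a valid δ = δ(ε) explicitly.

δ = min(7/2, (49/12)ε)

Let ε > 0 be given. We seek δ > 0 such that 0 < |u − 7| < δ implies |6/u − (6/7)| < ε.
|6/u − (6/7)| = 6·|7 − u|/(7·|u|) = 6|u − 7|/(7|u|).
Require δ ≤ 7/2 so that |u| > 7 − 7/2 = 7/2, hence 7|u| > 49/2.
Then |6/u − (6/7)| < 6|u − 7|/(49/2), which is < ε when |u − 7| < (49/12)ε.
Take δ = min(7/2, (49/12)ε). Then 0 < |u − 7| < δ gives both |u − 7| < 7/2 and |u − 7| < (49/12)ε, so |6/u − (6/7)| < ε.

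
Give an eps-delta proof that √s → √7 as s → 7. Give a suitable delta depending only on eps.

Let eps > 0. We want delta > 0 such that 0 < |s − 7| < delta implies |√s − √7| < eps.
Multiplying by the conjugate, |√s − √7| = |s − 7|/(√s + √7).
Restrict delta ≤ 7 so that |s − 7| < 7 forces s > 0, and then √s + √7 > √7.
Hence |√s − √7| < |s − 7|/√7, which is < eps once |s − 7| < √7·eps.
Take delta = min(7, √7·eps). If 0 < |s − 7| < delta then s > 0 and |√s − √7| < |s − 7|/√7 < eps.

delta = min(7, √7·eps)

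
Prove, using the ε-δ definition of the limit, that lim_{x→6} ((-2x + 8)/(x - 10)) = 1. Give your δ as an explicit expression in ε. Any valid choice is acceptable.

δ = min(2, (2/3)ε)

Fix ε > 0. We want δ > 0 with 0 < |x − 6| < δ ⇒ |(-2x + 8)/(x - 10) − 1| < ε.
Combining over a common denominator, (-2x + 8)/(x - 10) − 1 = [(-2x + 8)·(-4) − (-4)·(x - 10)] / [(-4)·(x - 10)] = 12(x − 6) / ((-4)(x - 10)).
So |(-2x + 8)/(x - 10) − 1| = 12|x − 6| / (4·|x − 10|).
Require δ ≤ 2, so |x − 10| ≥ |-4| − |x − 6| > 4 − 2 = 2.
Hence |(-2x + 8)/(x - 10) − 1| < 12|x − 6|/(4·2) = (3/2)|x − 6|, which is < ε once |x − 6| < (2/3)ε.
Take δ = min(2, (2/3)ε). Then 0 < |x − 6| < δ forces both bounds, so |(-2x + 8)/(x - 10) − 1| < ε.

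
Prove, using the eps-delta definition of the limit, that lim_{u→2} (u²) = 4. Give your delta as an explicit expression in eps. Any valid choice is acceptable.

Let eps > 0. We seek delta > 0 with 0 < |u − 2| < delta ⇒ |u² − 4| < eps.
Factor: u² − 4 = (u − 2)(u + 2), so |u² − 4| = |u − 2|·|u + 2|.
Impose delta ≤ 2 so that |u| < 4; then |u + 2| ≤ 6.
Hence |u² − 4| ≤ 6|u − 2|, which is < eps once |u − 2| < eps/6.
Take delta = min(2, eps/6). If 0 < |u − 2| < delta then both bounds hold and |u² − 4| ≤ 6|u − 2| < 6·(eps/6) = eps.

delta = min(2, eps/6)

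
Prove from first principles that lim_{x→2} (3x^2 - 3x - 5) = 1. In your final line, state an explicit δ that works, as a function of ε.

δ = min(1, ε/12)

Fix ε > 0. We want δ > 0 such that 0 < |x − 2| < δ implies |(3x^2 - 3x - 5) − 1| < ε.
(3x^2 - 3x - 5) − 1 = 3x^2 - 3x - 6 = (x − 2)(3x + 3).
So |(3x^2 - 3x - 5) − 1| = |x − 2|·|3x + 3|.
Assume first that |x − 2| < 1, so |x| < 3. Then |3x + 3| ≤ 3·3 + 3 = 12.
Hence |(3x^2 - 3x - 5) − 1| ≤ 12|x − 2| < ε provided |x − 2| < ε/12.
Take δ = min(1, ε/12). Then 0 < |x − 2| < δ gives both |x − 2| < 1 and |x − 2| < ε/12, so |(3x^2 - 3x - 5) − 1| < ε.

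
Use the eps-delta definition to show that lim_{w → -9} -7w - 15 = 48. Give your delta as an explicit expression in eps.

Let eps > 0 be given. We need delta > 0 so that 0 < |w + 9| < delta implies |(-7w - 15) − 48| < eps.
|(-7w - 15) − 48| = |-7w - 63| = 7|w + 9|.
So 7|w + 9| < eps exactly when |w + 9| < eps/7.
Choosing delta = eps/7 gives |(-7w - 15) − 48| = 7|w + 9| < eps whenever |w + 9| < delta.

delta = eps/7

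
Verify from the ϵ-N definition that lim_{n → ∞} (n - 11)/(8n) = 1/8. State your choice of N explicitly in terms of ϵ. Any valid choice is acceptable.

Let ϵ > 0 be given. For n ≥ 1, |(n - 11)/(8n) − (1/8)| = |-88|/(8(8n)) = 88/(8(8n)).
Since 8n ≥ 8n for n ≥ 1, this is ≤ 88/(8·8n) = (11/8)/n.
So |(n - 11)/(8n) − (1/8)| < ϵ whenever n > (11/8)/ϵ.
Take N = (11/8)/ϵ. If n > N then |(n - 11)/(8n) − (1/8)| ≤ (11/8)/n < ϵ.

N = (11/8)/ϵ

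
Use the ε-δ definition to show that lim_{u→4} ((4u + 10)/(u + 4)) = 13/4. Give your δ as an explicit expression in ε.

δ = min(4, (16/3)ε)

Fix ε > 0. We want δ > 0 with 0 < |u − 4| < δ ⇒ |(4u + 10)/(u + 4) − (13/4)| < ε.
Combining over a common denominator, (4u + 10)/(u + 4) − (13/4) = [(4u + 10)·8 − 26·(u + 4)] / [8·(u + 4)] = 6(u − 4) / (8(u + 4)).
So |(4u + 10)/(u + 4) − (13/4)| = 6|u − 4| / (8·|u + 4|).
Require δ ≤ 4, so |u + 4| ≥ |8| − |u − 4| > 8 − 4 = 4.
Hence |(4u + 10)/(u + 4) − (13/4)| < 6|u − 4|/(8·4) = (3/16)|u − 4|, which is < ε once |u − 4| < (16/3)ε.
Take δ = min(4, (16/3)ε). Then 0 < |u − 4| < δ forces both bounds, so |(4u + 10)/(u + 4) − (13/4)| < ε.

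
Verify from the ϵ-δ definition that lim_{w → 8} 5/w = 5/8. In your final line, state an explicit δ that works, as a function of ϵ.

Let ϵ > 0 be given. We seek δ > 0 such that 0 < |w − 8| < δ implies |5/w − (5/8)| < ϵ.
|5/w − (5/8)| = 5·|8 − w|/(8·|w|) = 5|w − 8|/(8|w|).
Restrict δ ≤ 4. Then |w − 8| < 4 gives |w| > 4, so 8|w| > 32.
Then |5/w − (5/8)| < 5|w − 8|/32, which is < ϵ when |w − 8| < (32/5)ϵ.
Take δ = min(4, (32/5)ϵ). Then 0 < |w − 8| < δ gives both |w − 8| < 4 and |w − 8| < (32/5)ϵ, so |5/w − (5/8)| < ϵ.

δ = min(4, (32/5)ϵ)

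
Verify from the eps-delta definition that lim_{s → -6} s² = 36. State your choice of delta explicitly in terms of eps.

delta = min(2, eps/14)

Fix eps > 0. We seek delta > 0 with 0 < |s + 6| < delta ⇒ |s² − 36| < eps.
Factor: s² − 36 = (s + 6)(s - 6), so |s² − 36| = |s + 6|·|s - 6|.
Impose delta ≤ 2 so that |s| < 8; then |s - 6| ≤ 14.
Hence |s² − 36| ≤ 14|s + 6|, which is < eps once |s + 6| < eps/14.
Take delta = min(2, eps/14). If 0 < |s + 6| < delta then both bounds hold and |s² − 36| ≤ 14|s + 6| < 14·(eps/14) = eps.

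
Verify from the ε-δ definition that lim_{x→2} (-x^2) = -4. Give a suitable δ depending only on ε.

Suppose ε > 0. We want δ > 0 such that 0 < |x − 2| < δ implies |(-x^2) + 4| < ε.
(-x^2) + 4 = -x^2 + 4 = (x − 2)(-x - 2).
So |(-x^2) + 4| = |x − 2|·|-x - 2|.
Assume first that |x − 2| < 2, so |x| < 4. Then |-x - 2| ≤ 4 + 2 = 6.
Hence |(-x^2) + 4| ≤ 6|x − 2| < ε provided |x − 2| < ε/6.
Choosing δ = min(2, ε/6) ensures both conditions, hence |(-x^2) + 4| < ε.

δ = min(2, ε/6)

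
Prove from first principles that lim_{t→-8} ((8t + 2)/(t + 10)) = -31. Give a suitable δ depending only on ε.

Let ε > 0 be given. We want δ > 0 with 0 < |t + 8| < δ ⇒ |(8t + 2)/(t + 10) + 31| < ε.
Combining over a common denominator, (8t + 2)/(t + 10) + 31 = [(8t + 2)·2 − (-62)·(t + 10)] / [2·(t + 10)] = 78(t + 8) / (2(t + 10)).
So |(8t + 2)/(t + 10) + 31| = 78|t + 8| / (2·|t + 10|).
Restrict δ ≤ 1. Then |t + 8| < 1 gives |t + 10| = |(t + 8) + 2| ≥ 2 − 1 = 1.
Hence |(8t + 2)/(t + 10) + 31| < 78|t + 8|/(2·1) = 39|t + 8|, which is < ε once |t + 8| < (1/39)ε.
Take δ = min(1, (1/39)ε). Then 0 < |t + 8| < δ forces both bounds, so |(8t + 2)/(t + 10) + 31| < ε.

δ = min(1, (1/39)ε)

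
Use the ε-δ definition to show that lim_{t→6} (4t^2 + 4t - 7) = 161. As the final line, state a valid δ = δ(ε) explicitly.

Let ε > 0. We want δ > 0 such that 0 < |t − 6| < δ implies |(4t^2 + 4t - 7) − 161| < ε.
(4t^2 + 4t - 7) − 161 = 4t^2 + 4t - 168 = (t − 6)(4t + 28).
So |(4t^2 + 4t - 7) − 161| = |t − 6|·|4t + 28|.
Require δ ≤ 2. Then |t − 6| < 2 gives |t| < 8, and by the triangle inequality |4t + 28| ≤ 4·8 + 28 = 60.
Hence |(4t^2 + 4t - 7) − 161| ≤ 60|t − 6| < ε provided |t − 6| < ε/60.
Choosing δ = min(2, ε/60) ensures both conditions, hence |(4t^2 + 4t - 7) − 161| < ε.

δ = min(2, ε/60)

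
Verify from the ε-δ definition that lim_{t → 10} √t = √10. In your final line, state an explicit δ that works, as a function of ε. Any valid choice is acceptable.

Suppose ε > 0. We want δ > 0 such that 0 < |t − 10| < δ implies |√t − √10| < ε.
Rationalise: √t − √10 = (t − 10)/(√t + √10), so |√t − √10| = |t − 10|/(√t + √10).
Restrict δ ≤ 10 so that |t − 10| < 10 forces t > 0, and then √t + √10 > √10.
Hence |√t − √10| < |t − 10|/√10, which is < ε once |t − 10| < √10·ε.
Take δ = min(10, √10·ε). If 0 < |t − 10| < δ then t > 0 and |√t − √10| < |t − 10|/√10 < ε.

δ = min(10, √10·ε)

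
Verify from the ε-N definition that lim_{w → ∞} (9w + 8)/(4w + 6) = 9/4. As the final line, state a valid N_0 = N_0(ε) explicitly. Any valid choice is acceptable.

N_0 = (11/8)/ε

Suppose ε > 0. We seek N_0 > 0 such that w > N_0 implies |(9w + 8)/(4w + 6) − (9/4)| < ε.
(9w + 8)/(4w + 6) − (9/4) = (4(9w + 8) − 9(4w + 6)) / (4(4w + 6)) = -22/(4(4w + 6)).
For w > 0 we have 4w + 6 > 4w, so |(9w + 8)/(4w + 6) − (9/4)| = 22/(4(4w + 6)) < 22/(4·4w) = (11/8)/w.
Thus |(9w + 8)/(4w + 6) − (9/4)| < ε whenever w > (11/8)/ε.
Take N_0 = (11/8)/ε. If w > N_0 then |(9w + 8)/(4w + 6) − (9/4)| < (11/8)/w < ε.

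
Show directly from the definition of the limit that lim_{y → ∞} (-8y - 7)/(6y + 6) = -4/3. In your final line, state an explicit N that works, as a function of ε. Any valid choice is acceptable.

N = (1/6)/ε

Fix ε > 0. We seek N > 0 such that y > N implies |(-8y - 7)/(6y + 6) + 4/3| < ε.
(-8y - 7)/(6y + 6) + 4/3 = (6(-8y - 7) − (-8)(6y + 6)) / (6(6y + 6)) = 6/(6(6y + 6)).
For y > 0 we have 6y + 6 > 6y, so |(-8y - 7)/(6y + 6) + 4/3| = 6/(6(6y + 6)) < 6/(6·6y) = (1/6)/y.
Thus |(-8y - 7)/(6y + 6) + 4/3| < ε whenever y > (1/6)/ε.
Take N = (1/6)/ε. If y > N then |(-8y - 7)/(6y + 6) + 4/3| < (1/6)/y < ε.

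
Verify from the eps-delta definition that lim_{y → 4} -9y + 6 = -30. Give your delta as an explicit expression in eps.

delta = eps/9

Let eps > 0. We need delta > 0 so that 0 < |y − 4| < delta implies |(-9y + 6) + 30| < eps.
Since (-9y + 6) + 30 = -9(y − 4), we have |(-9y + 6) + 30| = 9|y − 4|.
Thus it suffices that |y − 4| < eps/9.
Choosing delta = eps/9 gives |(-9y + 6) + 30| = 9|y − 4| < eps whenever |y − 4| < delta.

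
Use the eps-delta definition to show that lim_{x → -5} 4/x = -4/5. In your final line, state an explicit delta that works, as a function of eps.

Suppose eps > 0. We seek delta > 0 such that 0 < |x + 5| < delta implies |4/x + 4/5| < eps.
|4/x + 4/5| = 4·|-5 − x|/(5·|x|) = 4|x + 5|/(5|x|).
Require delta ≤ 5/2 so that |x| > 5 − 5/2 = 5/2, hence 5|x| > 25/2.
Then |4/x + 4/5| < 4|x + 5|/(25/2), which is < eps when |x + 5| < (25/8)eps.
Take delta = min(5/2, (25/8)eps). Then 0 < |x + 5| < delta gives both |x + 5| < 5/2 and |x + 5| < (25/8)eps, so |4/x + 4/5| < eps.

delta = min(5/2, (25/8)eps)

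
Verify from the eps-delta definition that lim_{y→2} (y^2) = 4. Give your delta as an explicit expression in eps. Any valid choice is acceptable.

Let eps > 0 be given. We seek delta > 0 with 0 < |y − 2| < delta ⇒ |y^2 − 4| < eps.
Factor: y^2 − 4 = (y − 2)(y + 2), so |y^2 − 4| = |y − 2|·|y + 2|.
Impose delta ≤ 1 so that |y| < 3; then |y + 2| ≤ 5.
Hence |y^2 − 4| ≤ 5|y − 2|, which is < eps once |y − 2| < eps/5.
Take delta = min(1, eps/5). If 0 < |y − 2| < delta then both bounds hold and |y^2 − 4| ≤ 5|y − 2| < 5·(eps/5) = eps.

delta = min(1, eps/5)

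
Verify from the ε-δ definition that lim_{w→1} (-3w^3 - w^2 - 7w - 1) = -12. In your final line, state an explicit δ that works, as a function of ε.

δ = min(2, ε/50)

Suppose ε > 0. We want δ > 0 such that 0 < |w − 1| < δ implies |(-3w^3 - w^2 - 7w - 1) + 12| < ε.
(-3w^3 - w^2 - 7w - 1) + 12 = -3w^3 - w^2 - 7w + 11 = (w − 1)(-3w^2 - 4w - 11).
So |(-3w^3 - w^2 - 7w - 1) + 12| = |w − 1|·|-3w^2 - 4w - 11|.
Assume first that |w − 1| < 2, so |w| < 3. Then |-3w^2 - 4w - 11| ≤ 3·3^2 + 4·3 + 11 = 50.
Hence |(-3w^3 - w^2 - 7w - 1) + 12| ≤ 50|w − 1| < ε provided |w − 1| < ε/50.
Choosing δ = min(2, ε/50) ensures both conditions, hence |(-3w^3 - w^2 - 7w - 1) + 12| < ε.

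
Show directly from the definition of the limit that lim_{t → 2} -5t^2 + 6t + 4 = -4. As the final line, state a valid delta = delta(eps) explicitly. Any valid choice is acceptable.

delta = min(1, eps/19)

Fix eps > 0. We want delta > 0 such that 0 < |t − 2| < delta implies |(-5t^2 + 6t + 4) + 4| < eps.
(-5t^2 + 6t + 4) + 4 = -5t^2 + 6t + 8 = (t − 2)(-5t - 4).
So |(-5t^2 + 6t + 4) + 4| = |t − 2|·|-5t - 4|.
Require delta ≤ 1. Then |t − 2| < 1 gives |t| < 3, and by the triangle inequality |-5t - 4| ≤ 5·3 + 4 = 19.
Hence |(-5t^2 + 6t + 4) + 4| ≤ 19|t − 2| < eps provided |t − 2| < eps/19.
Choosing delta = min(1, eps/19) ensures both conditions, hence |(-5t^2 + 6t + 4) + 4| < eps.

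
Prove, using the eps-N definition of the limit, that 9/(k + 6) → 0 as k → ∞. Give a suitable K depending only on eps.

Fix eps > 0. For k ≥ 1, |9/(k + 6) − 0| = 9/(k + 6) ≤ 9/k.
We need 9/k < eps, i.e. k > 9/eps.
Take K = 9/eps. If k > K then |9/(k + 6)| ≤ 9/k < eps.

K = 9/eps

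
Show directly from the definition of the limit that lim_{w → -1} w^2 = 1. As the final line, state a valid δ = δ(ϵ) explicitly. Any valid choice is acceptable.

Let ϵ > 0 be given. We seek δ > 0 with 0 < |w + 1| < δ ⇒ |w^2 − 1| < ϵ.
Factor: w^2 − 1 = (w + 1)(w - 1), so |w^2 − 1| = |w + 1|·|w - 1|.
Restrict δ ≤ 1. Then |w + 1| < 1 gives |w| < 2, so by the triangle inequality |w - 1| ≤ 2 + 1 = 3.
Hence |w^2 − 1| ≤ 3|w + 1|, which is < ϵ once |w + 1| < ϵ/3.
Take δ = min(1, ϵ/3). If 0 < |w + 1| < δ then both bounds hold and |w^2 − 1| ≤ 3|w + 1| < 3·(ϵ/3) = ϵ.

δ = min(1, ϵ/3)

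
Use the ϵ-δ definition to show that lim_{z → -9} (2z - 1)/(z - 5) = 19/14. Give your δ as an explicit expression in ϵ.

δ = min(7, (98/9)ϵ)

Fix ϵ > 0. We want δ > 0 with 0 < |z + 9| < δ ⇒ |(2z - 1)/(z - 5) − (19/14)| < ϵ.
Combining over a common denominator, (2z - 1)/(z - 5) − (19/14) = [(2z - 1)·(-14) − (-19)·(z - 5)] / [(-14)·(z - 5)] = -9(z + 9) / ((-14)(z - 5)).
So |(2z - 1)/(z - 5) − (19/14)| = 9|z + 9| / (14·|z − 5|).
Restrict δ ≤ 7. Then |z + 9| < 7 gives |z − 5| = |(z + 9) + (-14)| ≥ 14 − 7 = 7.
Hence |(2z - 1)/(z - 5) − (19/14)| < 9|z + 9|/(14·7) = (9/98)|z + 9|, which is < ϵ once |z + 9| < (98/9)ϵ.
Take δ = min(7, (98/9)ϵ). Then 0 < |z + 9| < δ forces both bounds, so |(2z - 1)/(z - 5) − (19/14)| < ϵ.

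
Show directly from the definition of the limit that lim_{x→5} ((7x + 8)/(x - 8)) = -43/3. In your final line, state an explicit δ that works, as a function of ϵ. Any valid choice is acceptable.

δ = min(3/2, (9/128)ϵ)

Fix ϵ > 0. We want δ > 0 with 0 < |x − 5| < δ ⇒ |(7x + 8)/(x - 8) + 43/3| < ϵ.
Combining over a common denominator, (7x + 8)/(x - 8) + 43/3 = [(7x + 8)·(-3) − 43·(x - 8)] / [(-3)·(x - 8)] = -64(x − 5) / ((-3)(x - 8)).
So |(7x + 8)/(x - 8) + 43/3| = 64|x − 5| / (3·|x − 8|).
Require δ ≤ 3/2, so |x − 8| ≥ |-3| − |x − 5| > 3 − 3/2 = 3/2.
Hence |(7x + 8)/(x - 8) + 43/3| < 64|x − 5|/(3·(3/2)) = (128/9)|x − 5|, which is < ϵ once |x − 5| < (9/128)ϵ.
Take δ = min(3/2, (9/128)ϵ). Then 0 < |x − 5| < δ forces both bounds, so |(7x + 8)/(x - 8) + 43/3| < ϵ.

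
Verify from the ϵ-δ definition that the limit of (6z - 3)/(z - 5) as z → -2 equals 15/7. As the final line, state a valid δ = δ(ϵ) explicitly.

δ = min(7/2, (49/54)ϵ)

Let ϵ > 0 be given. We want δ > 0 with 0 < |z + 2| < δ ⇒ |(6z - 3)/(z - 5) − (15/7)| < ϵ.
Combining over a common denominator, (6z - 3)/(z - 5) − (15/7) = [(6z - 3)·(-7) − (-15)·(z - 5)] / [(-7)·(z - 5)] = -27(z + 2) / ((-7)(z - 5)).
So |(6z - 3)/(z - 5) − (15/7)| = 27|z + 2| / (7·|z − 5|).
Restrict δ ≤ 7/2. Then |z + 2| < 7/2 gives |z − 5| = |(z + 2) + (-7)| ≥ 7 − 7/2 = 7/2.
Hence |(6z - 3)/(z - 5) − (15/7)| < 27|z + 2|/(7·(7/2)) = (54/49)|z + 2|, which is < ϵ once |z + 2| < (49/54)ϵ.
Take δ = min(7/2, (49/54)ϵ). Then 0 < |z + 2| < δ forces both bounds, so |(6z - 3)/(z - 5) − (15/7)| < ϵ.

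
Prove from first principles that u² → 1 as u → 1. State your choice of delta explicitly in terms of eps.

delta = min(2, eps/4)

Suppose eps > 0. We seek delta > 0 with 0 < |u − 1| < delta ⇒ |u² − 1| < eps.
Factor: u² − 1 = (u − 1)(u + 1), so |u² − 1| = |u − 1|·|u + 1|.
Impose delta ≤ 2 so that |u| < 3; then |u + 1| ≤ 4.
Hence |u² − 1| ≤ 4|u − 1|, which is < eps once |u − 1| < eps/4.
Take delta = min(2, eps/4). If 0 < |u − 1| < delta then both bounds hold and |u² − 1| ≤ 4|u − 1| < 4·(eps/4) = eps.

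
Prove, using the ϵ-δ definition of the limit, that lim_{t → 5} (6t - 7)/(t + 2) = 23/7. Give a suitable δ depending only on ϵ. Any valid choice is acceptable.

δ = min(7/2, (49/38)ϵ)

Suppose ϵ > 0. We want δ > 0 with 0 < |t − 5| < δ ⇒ |(6t - 7)/(t + 2) − (23/7)| < ϵ.
Combining over a common denominator, (6t - 7)/(t + 2) − (23/7) = [(6t - 7)·7 − 23·(t + 2)] / [7·(t + 2)] = 19(t − 5) / (7(t + 2)).
So |(6t - 7)/(t + 2) − (23/7)| = 19|t − 5| / (7·|t + 2|).
Restrict δ ≤ 7/2. Then |t − 5| < 7/2 gives |t + 2| = |(t − 5) + 7| ≥ 7 − 7/2 = 7/2.
Hence |(6t - 7)/(t + 2) − (23/7)| < 19|t − 5|/(7·(7/2)) = (38/49)|t − 5|, which is < ϵ once |t − 5| < (49/38)ϵ.
Take δ = min(7/2, (49/38)ϵ). Then 0 < |t − 5| < δ forces both bounds, so |(6t - 7)/(t + 2) − (23/7)| < ϵ.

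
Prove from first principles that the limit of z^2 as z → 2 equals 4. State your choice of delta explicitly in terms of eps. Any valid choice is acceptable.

Let eps > 0. We seek delta > 0 with 0 < |z − 2| < delta ⇒ |z^2 − 4| < eps.
Factor: z^2 − 4 = (z − 2)(z + 2), so |z^2 − 4| = |z − 2|·|z + 2|.
Impose delta ≤ 1 so that |z| < 3; then |z + 2| ≤ 5.
Hence |z^2 − 4| ≤ 5|z − 2|, which is < eps once |z − 2| < eps/5.
Take delta = min(1, eps/5). If 0 < |z − 2| < delta then both bounds hold and |z^2 − 4| ≤ 5|z − 2| < 5·(eps/5) = eps.

delta = min(1, eps/5)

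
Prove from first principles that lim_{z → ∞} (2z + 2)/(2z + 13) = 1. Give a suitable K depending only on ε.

Let ε > 0 be given. We seek K > 0 such that z > K implies |(2z + 2)/(2z + 13) − 1| < ε.
(2z + 2)/(2z + 13) − 1 = (2(2z + 2) − 2(2z + 13)) / (2(2z + 13)) = -22/(2(2z + 13)).
For z > 0 we have 2z + 13 > 2z, so |(2z + 2)/(2z + 13) − 1| = 22/(2(2z + 13)) < 22/(2·2z) = (11/2)/z.
Thus |(2z + 2)/(2z + 13) − 1| < ε whenever z > (11/2)/ε.
Take K = (11/2)/ε. If z > K then |(2z + 2)/(2z + 13) − 1| < (11/2)/z < ε.

K = (11/2)/ε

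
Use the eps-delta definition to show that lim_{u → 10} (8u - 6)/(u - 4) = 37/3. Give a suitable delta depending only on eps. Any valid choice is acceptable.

delta = min(3, (9/13)eps)

Let eps > 0. We want delta > 0 with 0 < |u − 10| < delta ⇒ |(8u - 6)/(u - 4) − (37/3)| < eps.
Combining over a common denominator, (8u - 6)/(u - 4) − (37/3) = [(8u - 6)·6 − 74·(u - 4)] / [6·(u - 4)] = -26(u − 10) / (6(u - 4)).
So |(8u - 6)/(u - 4) − (37/3)| = 26|u − 10| / (6·|u − 4|).
Require delta ≤ 3, so |u − 4| ≥ |6| − |u − 10| > 6 − 3 = 3.
Hence |(8u - 6)/(u - 4) − (37/3)| < 26|u − 10|/(6·3) = (13/9)|u − 10|, which is < eps once |u − 10| < (9/13)eps.
Take delta = min(3, (9/13)eps). Then 0 < |u − 10| < delta forces both bounds, so |(8u - 6)/(u - 4) − (37/3)| < eps.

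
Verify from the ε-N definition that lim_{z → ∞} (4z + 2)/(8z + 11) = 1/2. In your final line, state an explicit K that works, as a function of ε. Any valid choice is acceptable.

Suppose ε > 0. We seek K > 0 such that z > K implies |(4z + 2)/(8z + 11) − (1/2)| < ε.
(4z + 2)/(8z + 11) − (1/2) = (8(4z + 2) − 4(8z + 11)) / (8(8z + 11)) = -28/(8(8z + 11)).
For z > 0 we have 8z + 11 > 8z, so |(4z + 2)/(8z + 11) − (1/2)| = 28/(8(8z + 11)) < 28/(8·8z) = (7/16)/z.
Thus |(4z + 2)/(8z + 11) − (1/2)| < ε whenever z > (7/16)/ε.
Take K = (7/16)/ε. If z > K then |(4z + 2)/(8z + 11) − (1/2)| < (7/16)/z < ε.

K = (7/16)/ε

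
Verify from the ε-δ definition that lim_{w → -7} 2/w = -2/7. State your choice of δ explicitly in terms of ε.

δ = min(7/2, (49/4)ε)

Suppose ε > 0. We seek δ > 0 such that 0 < |w + 7| < δ implies |2/w + 2/7| < ε.
|2/w + 2/7| = 2·|-7 − w|/(7·|w|) = 2|w + 7|/(7|w|).
Require δ ≤ 7/2 so that |w| > 7 − 7/2 = 7/2, hence 7|w| > 49/2.
Then |2/w + 2/7| < 2|w + 7|/(49/2), which is < ε when |w + 7| < (49/4)ε.
Take δ = min(7/2, (49/4)ε). Then 0 < |w + 7| < δ gives both |w + 7| < 7/2 and |w + 7| < (49/4)ε, so |2/w + 2/7| < ε.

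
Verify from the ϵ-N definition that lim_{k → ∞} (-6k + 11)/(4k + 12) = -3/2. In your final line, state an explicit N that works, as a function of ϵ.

Suppose ϵ > 0. For k ≥ 1, |(-6k + 11)/(4k + 12) + 3/2| = |116|/(4(4k + 12)) = 116/(4(4k + 12)).
Since 4k + 12 ≥ 4k for k ≥ 1, this is ≤ 116/(4·4k) = (29/4)/k.
So |(-6k + 11)/(4k + 12) + 3/2| < ϵ whenever k > (29/4)/ϵ.
Take N = (29/4)/ϵ. If k > N then |(-6k + 11)/(4k + 12) + 3/2| ≤ (29/4)/k < ϵ.

N = (29/4)/ϵ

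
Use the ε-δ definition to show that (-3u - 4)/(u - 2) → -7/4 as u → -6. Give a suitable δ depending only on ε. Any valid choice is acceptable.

Let ε > 0. We want δ > 0 with 0 < |u + 6| < δ ⇒ |(-3u - 4)/(u - 2) + 7/4| < ε.
Combining over a common denominator, (-3u - 4)/(u - 2) + 7/4 = [(-3u - 4)·(-8) − 14·(u - 2)] / [(-8)·(u - 2)] = 10(u + 6) / ((-8)(u - 2)).
So |(-3u - 4)/(u - 2) + 7/4| = 10|u + 6| / (8·|u − 2|).
Restrict δ ≤ 4. Then |u + 6| < 4 gives |u − 2| = |(u + 6) + (-8)| ≥ 8 − 4 = 4.
Hence |(-3u - 4)/(u - 2) + 7/4| < 10|u + 6|/(8·4) = (5/16)|u + 6|, which is < ε once |u + 6| < (16/5)ε.
Take δ = min(4, (16/5)ε). Then 0 < |u + 6| < δ forces both bounds, so |(-3u - 4)/(u - 2) + 7/4| < ε.

δ = min(4, (16/5)ε)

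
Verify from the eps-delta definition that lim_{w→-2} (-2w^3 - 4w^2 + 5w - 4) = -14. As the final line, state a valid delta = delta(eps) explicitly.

Let eps > 0 be given. We want delta > 0 such that 0 < |w + 2| < delta implies |(-2w^3 - 4w^2 + 5w - 4) + 14| < eps.
(-2w^3 - 4w^2 + 5w - 4) + 14 = -2w^3 - 4w^2 + 5w + 10 = (w + 2)(-2w^2 + 5).
So |(-2w^3 - 4w^2 + 5w - 4) + 14| = |w + 2|·|-2w^2 + 5|.
Require delta ≤ 1. Then |w + 2| < 1 gives |w| < 3, and by the triangle inequality |-2w^2 + 5| ≤ 2·3^2 + 5 = 23.
Hence |(-2w^3 - 4w^2 + 5w - 4) + 14| ≤ 23|w + 2| < eps provided |w + 2| < eps/23.
Choosing delta = min(1, eps/23) ensures both conditions, hence |(-2w^3 - 4w^2 + 5w - 4) + 14| < eps.

delta = min(1, eps/23)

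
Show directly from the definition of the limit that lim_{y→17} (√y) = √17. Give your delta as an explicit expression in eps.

Suppose eps > 0. We want delta > 0 such that 0 < |y − 17| < delta implies |√y − √17| < eps.
Rationalise: √y − √17 = (y − 17)/(√y + √17), so |√y − √17| = |y − 17|/(√y + √17).
Restrict delta ≤ 17 so that |y − 17| < 17 forces y > 0, and then √y + √17 > √17.
Hence |√y − √17| < |y − 17|/√17, which is < eps once |y − 17| < √17·eps.
Take delta = min(17, √17·eps). If 0 < |y − 17| < delta then y > 0 and |√y − √17| < |y − 17|/√17 < eps.

delta = min(17, √17·eps)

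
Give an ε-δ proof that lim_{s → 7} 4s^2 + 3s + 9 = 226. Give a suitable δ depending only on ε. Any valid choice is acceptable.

δ = min(2, ε/67)

Let ε > 0 be given. We want δ > 0 such that 0 < |s − 7| < δ implies |(4s^2 + 3s + 9) − 226| < ε.
(4s^2 + 3s + 9) − 226 = 4s^2 + 3s - 217 = (s − 7)(4s + 31).
So |(4s^2 + 3s + 9) − 226| = |s − 7|·|4s + 31|.
Assume first that |s − 7| < 2, so |s| < 9. Then |4s + 31| ≤ 4·9 + 31 = 67.
Hence |(4s^2 + 3s + 9) − 226| ≤ 67|s − 7| < ε provided |s − 7| < ε/67.
Take δ = min(2, ε/67). Then 0 < |s − 7| < δ gives both |s − 7| < 2 and |s − 7| < ε/67, so |(4s^2 + 3s + 9) − 226| < ε.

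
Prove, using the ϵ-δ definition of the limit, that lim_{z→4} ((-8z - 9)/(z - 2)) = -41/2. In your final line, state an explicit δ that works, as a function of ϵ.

δ = min(1, (2/25)ϵ)

Let ϵ > 0. We want δ > 0 with 0 < |z − 4| < δ ⇒ |(-8z - 9)/(z - 2) + 41/2| < ϵ.
Combining over a common denominator, (-8z - 9)/(z - 2) + 41/2 = [(-8z - 9)·2 − (-41)·(z - 2)] / [2·(z - 2)] = 25(z − 4) / (2(z - 2)).
So |(-8z - 9)/(z - 2) + 41/2| = 25|z − 4| / (2·|z − 2|).
Require δ ≤ 1, so |z − 2| ≥ |2| − |z − 4| > 2 − 1 = 1.
Hence |(-8z - 9)/(z - 2) + 41/2| < 25|z − 4|/(2·1) = (25/2)|z − 4|, which is < ϵ once |z − 4| < (2/25)ϵ.
Take δ = min(1, (2/25)ϵ). Then 0 < |z − 4| < δ forces both bounds, so |(-8z - 9)/(z - 2) + 41/2| < ϵ.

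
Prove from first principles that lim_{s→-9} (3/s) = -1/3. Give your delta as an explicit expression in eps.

delta = min(9/2, (27/2)eps)

Let eps > 0. We seek delta > 0 such that 0 < |s + 9| < delta implies |3/s + 1/3| < eps.
|3/s + 1/3| = 3·|-9 − s|/(9·|s|) = 3|s + 9|/(9|s|).
Require delta ≤ 9/2 so that |s| > 9 − 9/2 = 9/2, hence 9|s| > 81/2.
Then |3/s + 1/3| < 3|s + 9|/(81/2), which is < eps when |s + 9| < (27/2)eps.
Take delta = min(9/2, (27/2)eps). Then 0 < |s + 9| < delta gives both |s + 9| < 9/2 and |s + 9| < (27/2)eps, so |3/s + 1/3| < eps.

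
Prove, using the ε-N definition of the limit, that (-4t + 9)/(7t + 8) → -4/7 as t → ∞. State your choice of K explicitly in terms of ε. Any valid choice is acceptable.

K = (95/49)/ε

Fix ε > 0. We seek K > 0 such that t > K implies |(-4t + 9)/(7t + 8) + 4/7| < ε.
(-4t + 9)/(7t + 8) + 4/7 = (7(-4t + 9) − (-4)(7t + 8)) / (7(7t + 8)) = 95/(7(7t + 8)).
For t > 0 we have 7t + 8 > 7t, so |(-4t + 9)/(7t + 8) + 4/7| = 95/(7(7t + 8)) < 95/(7·7t) = (95/49)/t.
Thus |(-4t + 9)/(7t + 8) + 4/7| < ε whenever t > (95/49)/ε.
Take K = (95/49)/ε. If t > K then |(-4t + 9)/(7t + 8) + 4/7| < (95/49)/t < ε.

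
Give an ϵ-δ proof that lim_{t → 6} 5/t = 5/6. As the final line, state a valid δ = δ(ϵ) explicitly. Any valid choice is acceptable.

Let ϵ > 0 be given. We seek δ > 0 such that 0 < |t − 6| < δ implies |5/t − (5/6)| < ϵ.
|5/t − (5/6)| = 5·|6 − t|/(6·|t|) = 5|t − 6|/(6|t|).
Require δ ≤ 3 so that |t| > 6 − 3 = 3, hence 6|t| > 18.
Then |5/t − (5/6)| < 5|t − 6|/18, which is < ϵ when |t − 6| < (18/5)ϵ.
Take δ = min(3, (18/5)ϵ). Then 0 < |t − 6| < δ gives both |t − 6| < 3 and |t − 6| < (18/5)ϵ, so |5/t − (5/6)| < ϵ.

δ = min(3, (18/5)ϵ)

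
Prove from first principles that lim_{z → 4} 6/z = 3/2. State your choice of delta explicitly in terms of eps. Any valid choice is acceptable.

delta = min(2, (4/3)eps)

Fix eps > 0. We seek delta > 0 such that 0 < |z − 4| < delta implies |6/z − (3/2)| < eps.
|6/z − (3/2)| = 6·|4 − z|/(4·|z|) = 6|z − 4|/(4|z|).
Restrict delta ≤ 2. Then |z − 4| < 2 gives |z| > 2, so 4|z| > 8.
Then |6/z − (3/2)| < 6|z − 4|/8, which is < eps when |z − 4| < (4/3)eps.
Take delta = min(2, (4/3)eps). Then 0 < |z − 4| < delta gives both |z − 4| < 2 and |z − 4| < (4/3)eps, so |6/z − (3/2)| < eps.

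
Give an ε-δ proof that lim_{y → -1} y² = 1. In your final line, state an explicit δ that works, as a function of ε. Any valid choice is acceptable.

δ = min(2, ε/4)

Fix ε > 0. We seek δ > 0 with 0 < |y + 1| < δ ⇒ |y² − 1| < ε.
Factor: y² − 1 = (y + 1)(y - 1), so |y² − 1| = |y + 1|·|y - 1|.
Impose δ ≤ 2 so that |y| < 3; then |y - 1| ≤ 4.
Hence |y² − 1| ≤ 4|y + 1|, which is < ε once |y + 1| < ε/4.
Take δ = min(2, ε/4). If 0 < |y + 1| < δ then both bounds hold and |y² − 1| ≤ 4|y + 1| < 4·(ε/4) = ε.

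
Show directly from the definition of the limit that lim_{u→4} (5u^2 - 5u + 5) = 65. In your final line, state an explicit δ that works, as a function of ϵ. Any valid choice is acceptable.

Fix ϵ > 0. We want δ > 0 such that 0 < |u − 4| < δ implies |(5u^2 - 5u + 5) − 65| < ϵ.
(5u^2 - 5u + 5) − 65 = 5u^2 - 5u - 60 = (u − 4)(5u + 15).
So |(5u^2 - 5u + 5) − 65| = |u − 4|·|5u + 15|.
Require δ ≤ 1. Then |u − 4| < 1 gives |u| < 5, and by the triangle inequality |5u + 15| ≤ 5·5 + 15 = 40.
Hence |(5u^2 - 5u + 5) − 65| ≤ 40|u − 4| < ϵ provided |u − 4| < ϵ/40.
Take δ = min(1, ϵ/40). Then 0 < |u − 4| < δ gives both |u − 4| < 1 and |u − 4| < ϵ/40, so |(5u^2 - 5u + 5) − 65| < ϵ.

δ = min(1, ϵ/40)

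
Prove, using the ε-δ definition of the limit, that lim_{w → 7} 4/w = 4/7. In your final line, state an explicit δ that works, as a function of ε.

Let ε > 0 be given. We seek δ > 0 such that 0 < |w − 7| < δ implies |4/w − (4/7)| < ε.
|4/w − (4/7)| = 4·|7 − w|/(7·|w|) = 4|w − 7|/(7|w|).
Require δ ≤ 7/2 so that |w| > 7 − 7/2 = 7/2, hence 7|w| > 49/2.
Then |4/w − (4/7)| < 4|w − 7|/(49/2), which is < ε when |w − 7| < (49/8)ε.
Take δ = min(7/2, (49/8)ε). Then 0 < |w − 7| < δ gives both |w − 7| < 7/2 and |w − 7| < (49/8)ε, so |4/w − (4/7)| < ε.

δ = min(7/2, (49/8)ε)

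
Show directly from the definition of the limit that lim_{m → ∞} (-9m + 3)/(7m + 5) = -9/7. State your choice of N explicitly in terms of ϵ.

Let ϵ > 0 be given. For m ≥ 1, |(-9m + 3)/(7m + 5) + 9/7| = |66|/(7(7m + 5)) = 66/(7(7m + 5)).
Since 7m + 5 ≥ 7m for m ≥ 1, this is ≤ 66/(7·7m) = (66/49)/m.
So |(-9m + 3)/(7m + 5) + 9/7| < ϵ whenever m > (66/49)/ϵ.
Take N = (66/49)/ϵ. If m > N then |(-9m + 3)/(7m + 5) + 9/7| ≤ (66/49)/m < ϵ.

N = (66/49)/ϵ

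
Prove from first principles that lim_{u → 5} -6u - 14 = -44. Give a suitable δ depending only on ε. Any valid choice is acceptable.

Fix ε > 0. We need δ > 0 so that 0 < |u − 5| < δ implies |(-6u - 14) + 44| < ε.
|(-6u - 14) + 44| = |-6u + 30| = 6|u − 5|.
So 6|u − 5| < ε exactly when |u − 5| < ε/6.
Choosing δ = ε/6 gives |(-6u - 14) + 44| = 6|u − 5| < ε whenever |u − 5| < δ.

δ = ε/6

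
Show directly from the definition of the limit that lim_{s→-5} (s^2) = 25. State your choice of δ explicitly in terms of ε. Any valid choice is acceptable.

δ = min(1, ε/11)

Let ε > 0. We seek δ > 0 with 0 < |s + 5| < δ ⇒ |s^2 − 25| < ε.
Factor: s^2 − 25 = (s + 5)(s - 5), so |s^2 − 25| = |s + 5|·|s - 5|.
Impose δ ≤ 1 so that |s| < 6; then |s - 5| ≤ 11.
Hence |s^2 − 25| ≤ 11|s + 5|, which is < ε once |s + 5| < ε/11.
Take δ = min(1, ε/11). If 0 < |s + 5| < δ then both bounds hold and |s^2 − 25| ≤ 11|s + 5| < 11·(ε/11) = ε.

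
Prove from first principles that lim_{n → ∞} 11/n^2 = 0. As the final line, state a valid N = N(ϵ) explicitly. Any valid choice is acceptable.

N = (11/ϵ)^{1/2}

Suppose ϵ > 0. For n ≥ 1, |11/n^2 − 0| = 11/n^2.
11/n^2 < ϵ ⇔ n^2 > 11/ϵ ⇔ n > (11/ϵ)^{1/2}.
Take N = (11/ϵ)^{1/2}. Then n > N implies 11/n^2 < ϵ.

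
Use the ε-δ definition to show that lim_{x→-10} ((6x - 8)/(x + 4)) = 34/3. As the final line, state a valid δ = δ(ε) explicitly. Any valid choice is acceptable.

Let ε > 0 be given. We want δ > 0 with 0 < |x + 10| < δ ⇒ |(6x - 8)/(x + 4) − (34/3)| < ε.
Combining over a common denominator, (6x - 8)/(x + 4) − (34/3) = [(6x - 8)·(-6) − (-68)·(x + 4)] / [(-6)·(x + 4)] = 32(x + 10) / ((-6)(x + 4)).
So |(6x - 8)/(x + 4) − (34/3)| = 32|x + 10| / (6·|x + 4|).
Require δ ≤ 3, so |x + 4| ≥ |-6| − |x + 10| > 6 − 3 = 3.
Hence |(6x - 8)/(x + 4) − (34/3)| < 32|x + 10|/(6·3) = (16/9)|x + 10|, which is < ε once |x + 10| < (9/16)ε.
Take δ = min(3, (9/16)ε). Then 0 < |x + 10| < δ forces both bounds, so |(6x - 8)/(x + 4) − (34/3)| < ε.

δ = min(3, (9/16)ε)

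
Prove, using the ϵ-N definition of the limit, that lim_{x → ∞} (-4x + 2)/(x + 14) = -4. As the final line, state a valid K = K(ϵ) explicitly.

K = 58/ϵ

Let ϵ > 0. We seek K > 0 such that x > K implies |(-4x + 2)/(x + 14) + 4| < ϵ.
(-4x + 2)/(x + 14) + 4 = ((-4x + 2) − (-4)(x + 14)) / ((x + 14)) = 58/((x + 14)).
For x > 0 we have x + 14 > x, so |(-4x + 2)/(x + 14) + 4| = 58/((x + 14)) < 58/(x) = 58/x.
Thus |(-4x + 2)/(x + 14) + 4| < ϵ whenever x > 58/ϵ.
Take K = 58/ϵ. If x > K then |(-4x + 2)/(x + 14) + 4| < 58/x < ϵ.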